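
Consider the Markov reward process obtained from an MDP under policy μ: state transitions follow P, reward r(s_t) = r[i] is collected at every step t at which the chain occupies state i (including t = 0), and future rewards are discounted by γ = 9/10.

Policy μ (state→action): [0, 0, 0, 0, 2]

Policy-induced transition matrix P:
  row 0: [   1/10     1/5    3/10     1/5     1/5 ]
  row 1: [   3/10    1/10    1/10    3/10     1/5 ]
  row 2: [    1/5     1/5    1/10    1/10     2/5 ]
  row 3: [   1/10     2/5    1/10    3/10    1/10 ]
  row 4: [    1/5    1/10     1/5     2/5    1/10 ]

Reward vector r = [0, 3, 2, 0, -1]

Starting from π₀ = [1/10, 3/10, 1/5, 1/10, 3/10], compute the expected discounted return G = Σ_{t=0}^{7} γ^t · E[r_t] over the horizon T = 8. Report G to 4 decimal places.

t=0: π = [0.1000, 0.3000, 0.2000, 0.1000, 0.3000], E[r] = 1.0000, γ^t·E[r] = 1.000000, running G = 1.000000
t=1: π = [0.2100, 0.1600, 0.1500, 0.2800, 0.2000], E[r] = 0.5800, γ^t·E[r] = 0.522000, running G = 1.522000
t=2: π = [0.1670, 0.2200, 0.1620, 0.2690, 0.1820], E[r] = 0.8020, γ^t·E[r] = 0.649620, running G = 2.171620
t=3: π = [0.1784, 0.2136, 0.1516, 0.2691, 0.1873], E[r] = 0.7567, γ^t·E[r] = 0.551634, running G = 2.723254
t=4: π = [0.1766, 0.2137, 0.1544, 0.2706, 0.1847], E[r] = 0.7653, γ^t·E[r] = 0.502133, running G = 3.225387
t=5: π = [0.1767, 0.2143, 0.1538, 0.2699, 0.1854], E[r] = 0.7650, γ^t·E[r] = 0.451750, running G = 3.677137
t=6: π = [0.1768, 0.2140, 0.1539, 0.2701, 0.1852], E[r] = 0.7646, γ^t·E[r] = 0.406324, running G = 4.083461
t=7: π = [0.1767, 0.2141, 0.1539, 0.2701, 0.1852], E[r] = 0.7648, γ^t·E[r] = 0.365804, running G = 4.449265

G = 4.4493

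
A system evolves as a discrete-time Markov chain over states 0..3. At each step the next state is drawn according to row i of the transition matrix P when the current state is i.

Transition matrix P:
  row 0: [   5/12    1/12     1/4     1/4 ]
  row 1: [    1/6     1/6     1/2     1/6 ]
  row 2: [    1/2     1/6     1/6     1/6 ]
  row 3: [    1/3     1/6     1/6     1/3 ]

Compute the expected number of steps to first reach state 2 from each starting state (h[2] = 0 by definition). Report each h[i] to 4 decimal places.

h = [3.8936, 2.8085, 0.0000, 4.1489]

First-step conditioning: h[2] = 0; for i ≠ 2, h[i] = 1 + Σ_k P[i][k]·h[k].
  h[0] = 1 + 5/12·h[0] + 1/12·h[1] + 1/4·h[3]
  h[1] = 1 + 1/6·h[0] + 1/6·h[1] + 1/6·h[3]
  h[3] = 1 + 1/3·h[0] + 1/6·h[1] + 1/3·h[3]
Solving the 3×3 linear system over states ≠ 2 gives exactly h = [183/47, 132/47, 0, 195/47] (h[2] = 0 is the target).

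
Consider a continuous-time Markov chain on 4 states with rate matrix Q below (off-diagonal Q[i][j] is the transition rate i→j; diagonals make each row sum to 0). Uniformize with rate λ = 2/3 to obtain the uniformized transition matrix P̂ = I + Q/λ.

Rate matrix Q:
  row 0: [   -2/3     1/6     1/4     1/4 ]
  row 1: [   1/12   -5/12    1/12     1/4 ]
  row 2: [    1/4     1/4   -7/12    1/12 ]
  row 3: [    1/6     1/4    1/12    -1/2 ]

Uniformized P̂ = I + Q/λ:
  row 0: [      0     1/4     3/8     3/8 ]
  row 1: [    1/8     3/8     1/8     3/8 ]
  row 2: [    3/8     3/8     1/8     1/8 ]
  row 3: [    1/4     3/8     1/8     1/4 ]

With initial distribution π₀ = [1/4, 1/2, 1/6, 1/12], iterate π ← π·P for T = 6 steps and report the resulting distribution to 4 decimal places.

π = [0.1821, 0.3524, 0.1703, 0.2953]

t=0: π = [0.2500, 0.5000, 0.1667, 0.0833]
t=1: π = [0.1458, 0.3438, 0.1875, 0.3229]
t=2: π = [0.1940, 0.3568, 0.1615, 0.2878]
t=3: π = [0.1771, 0.3507, 0.1735, 0.2987]
t=4: π = [0.1836, 0.3529, 0.1693, 0.2943]
t=5: π = [0.1812, 0.3521, 0.1709, 0.2959]
t=6: π = [0.1821, 0.3524, 0.1703, 0.2953]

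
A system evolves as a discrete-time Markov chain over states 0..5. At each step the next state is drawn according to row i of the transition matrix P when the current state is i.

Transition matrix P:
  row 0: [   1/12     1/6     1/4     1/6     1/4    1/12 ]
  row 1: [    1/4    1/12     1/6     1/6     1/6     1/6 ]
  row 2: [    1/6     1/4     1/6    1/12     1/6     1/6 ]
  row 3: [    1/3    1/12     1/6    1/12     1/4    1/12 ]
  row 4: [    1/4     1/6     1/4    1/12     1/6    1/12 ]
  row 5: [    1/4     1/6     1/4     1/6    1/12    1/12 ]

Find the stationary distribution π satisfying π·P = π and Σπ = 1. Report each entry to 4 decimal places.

π = [0.2082, 0.1604, 0.2089, 0.1236, 0.1848, 0.1141]

Balance equations π_j = Σ_i π_i·P[i][j]:
  π_0 = 1/12·π_0 + 1/4·π_1 + 1/6·π_2 + 1/3·π_3 + 1/4·π_4 + 1/4·π_5
  π_1 = 1/6·π_0 + 1/12·π_1 + 1/4·π_2 + 1/12·π_3 + 1/6·π_4 + 1/6·π_5
  π_2 = 1/4·π_0 + 1/6·π_1 + 1/6·π_2 + 1/6·π_3 + 1/4·π_4 + 1/4·π_5
  π_3 = 1/6·π_0 + 1/6·π_1 + 1/12·π_2 + 1/12·π_3 + 1/12·π_4 + 1/6·π_5
  π_4 = 1/4·π_0 + 1/6·π_1 + 1/6·π_2 + 1/4·π_3 + 1/6·π_4 + 1/12·π_5
  normalize: π_0 + π_1 + π_2 + π_3 + π_4 + π_5 = 1
Solving the linear system gives exactly π = [239/1148, 171/1066, 1559/7462, 461/3731, 197/1066, 131/1148].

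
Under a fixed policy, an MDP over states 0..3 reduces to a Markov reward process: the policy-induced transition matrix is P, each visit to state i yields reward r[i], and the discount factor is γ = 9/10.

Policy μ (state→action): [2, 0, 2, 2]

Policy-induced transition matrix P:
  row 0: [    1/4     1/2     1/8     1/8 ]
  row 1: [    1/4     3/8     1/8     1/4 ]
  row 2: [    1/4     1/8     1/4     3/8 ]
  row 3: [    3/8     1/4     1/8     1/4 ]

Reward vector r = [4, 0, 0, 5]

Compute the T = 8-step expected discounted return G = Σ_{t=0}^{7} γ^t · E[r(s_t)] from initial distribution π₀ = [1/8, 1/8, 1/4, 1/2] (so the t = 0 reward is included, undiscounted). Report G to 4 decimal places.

t=0: π = [0.1250, 0.1250, 0.2500, 0.5000], E[r] = 3.0000, γ^t·E[r] = 3.000000, running G = 3.000000
t=1: π = [0.3125, 0.2656, 0.1563, 0.2656], E[r] = 2.5781, γ^t·E[r] = 2.320313, running G = 5.320313
t=2: π = [0.2832, 0.3418, 0.1445, 0.2305], E[r] = 2.2852, γ^t·E[r] = 1.850977, running G = 7.171289
t=3: π = [0.2788, 0.3455, 0.1431, 0.2327], E[r] = 2.2786, γ^t·E[r] = 1.661073, running G = 8.832363
t=4: π = [0.2791, 0.3450, 0.1429, 0.2330], E[r] = 2.2815, γ^t·E[r] = 1.496888, running G = 10.329251
t=5: π = [0.2791, 0.3450, 0.1429, 0.2330], E[r] = 2.2814, γ^t·E[r] = 1.347139, running G = 11.676390
t=6: π = [0.2791, 0.3451, 0.1429, 0.2330], E[r] = 2.2813, γ^t·E[r] = 1.212387, running G = 12.888776
t=7: π = [0.2791, 0.3451, 0.1429, 0.2330], E[r] = 2.2813, γ^t·E[r] = 1.091147, running G = 13.979924

G = 13.9799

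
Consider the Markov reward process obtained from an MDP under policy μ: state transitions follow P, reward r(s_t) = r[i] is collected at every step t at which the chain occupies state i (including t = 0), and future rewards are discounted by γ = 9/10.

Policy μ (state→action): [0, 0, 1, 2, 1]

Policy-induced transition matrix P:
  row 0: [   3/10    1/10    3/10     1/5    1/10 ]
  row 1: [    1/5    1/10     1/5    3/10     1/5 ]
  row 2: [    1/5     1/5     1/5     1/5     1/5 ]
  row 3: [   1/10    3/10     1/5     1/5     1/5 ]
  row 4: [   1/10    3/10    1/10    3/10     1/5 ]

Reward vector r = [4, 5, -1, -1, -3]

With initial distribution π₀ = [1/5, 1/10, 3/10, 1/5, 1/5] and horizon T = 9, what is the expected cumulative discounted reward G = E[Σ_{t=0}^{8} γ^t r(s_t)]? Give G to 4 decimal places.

t=0: π = [0.2000, 0.1000, 0.3000, 0.2000, 0.2000], E[r] = 0.2000, γ^t·E[r] = 0.200000, running G = 0.200000
t=1: π = [0.1800, 0.2100, 0.2000, 0.2300, 0.1800], E[r] = 0.8000, γ^t·E[r] = 0.720000, running G = 0.920000
t=2: π = [0.1770, 0.2020, 0.2000, 0.2390, 0.1820], E[r] = 0.7330, γ^t·E[r] = 0.593730, running G = 1.513730
t=3: π = [0.1756, 0.2042, 0.1995, 0.2384, 0.1823], E[r] = 0.7386, γ^t·E[r] = 0.538439, running G = 2.052169
t=4: π = [0.1755, 0.2041, 0.1993, 0.2387, 0.1824], E[r] = 0.7371, γ^t·E[r] = 0.483618, running G = 2.535787
t=5: π = [0.1754, 0.2042, 0.1993, 0.2387, 0.1825], E[r] = 0.7372, γ^t·E[r] = 0.435312, running G = 2.971099
t=6: π = [0.1754, 0.2042, 0.1993, 0.2387, 0.1825], E[r] = 0.7372, γ^t·E[r] = 0.391759, running G = 3.362858
t=7: π = [0.1754, 0.2042, 0.1993, 0.2387, 0.1825], E[r] = 0.7372, γ^t·E[r] = 0.352583, running G = 3.715441
t=8: π = [0.1754, 0.2042, 0.1993, 0.2387, 0.1825], E[r] = 0.7372, γ^t·E[r] = 0.317325, running G = 4.032766

G = 4.0328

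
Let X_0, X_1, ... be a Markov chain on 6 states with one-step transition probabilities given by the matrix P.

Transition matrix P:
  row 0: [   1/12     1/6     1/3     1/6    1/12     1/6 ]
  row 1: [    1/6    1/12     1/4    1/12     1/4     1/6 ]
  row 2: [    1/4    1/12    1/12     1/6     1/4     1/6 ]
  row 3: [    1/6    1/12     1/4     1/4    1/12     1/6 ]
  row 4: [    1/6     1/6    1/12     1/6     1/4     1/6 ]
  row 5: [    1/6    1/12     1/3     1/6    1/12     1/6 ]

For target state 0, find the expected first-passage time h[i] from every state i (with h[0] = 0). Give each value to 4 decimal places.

First-step conditioning: h[0] = 0; for i ≠ 0, h[i] = 1 + Σ_k P[i][k]·h[k].
  h[1] = 1 + 1/12·h[1] + 1/4·h[2] + 1/12·h[3] + 1/4·h[4] + 1/6·h[5]
  h[2] = 1 + 1/12·h[1] + 1/12·h[2] + 1/6·h[3] + 1/4·h[4] + 1/6·h[5]
  h[3] = 1 + 1/12·h[1] + 1/4·h[2] + 1/4·h[3] + 1/12·h[4] + 1/6·h[5]
  h[4] = 1 + 1/6·h[1] + 1/12·h[2] + 1/6·h[3] + 1/4·h[4] + 1/6·h[5]
  h[5] = 1 + 1/12·h[1] + 1/3·h[2] + 1/6·h[3] + 1/12·h[4] + 1/6·h[5]
Solving the 5×5 linear system over states ≠ 0 gives exactly h = [0, 61344/11237, 56952/11237, 3600/661, 62064/11237, 60846/11237] (h[0] = 0 is the target).

h = [0.0000, 5.4591, 5.0683, 5.4463, 5.5232, 5.4148]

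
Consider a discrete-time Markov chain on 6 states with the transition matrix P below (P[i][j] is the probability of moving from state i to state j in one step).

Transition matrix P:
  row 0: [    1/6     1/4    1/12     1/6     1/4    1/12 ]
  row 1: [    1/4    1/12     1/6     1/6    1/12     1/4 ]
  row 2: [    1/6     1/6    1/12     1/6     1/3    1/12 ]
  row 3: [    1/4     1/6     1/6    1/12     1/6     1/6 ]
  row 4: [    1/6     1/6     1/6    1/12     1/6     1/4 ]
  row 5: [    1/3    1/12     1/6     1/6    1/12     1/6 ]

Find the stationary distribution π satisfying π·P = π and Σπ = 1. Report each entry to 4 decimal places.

Balance equations π_j = Σ_i π_i·P[i][j]:
  π_0 = 1/6·π_0 + 1/4·π_1 + 1/6·π_2 + 1/4·π_3 + 1/6·π_4 + 1/3·π_5
  π_1 = 1/4·π_0 + 1/12·π_1 + 1/6·π_2 + 1/6·π_3 + 1/6·π_4 + 1/12·π_5
  π_2 = 1/12·π_0 + 1/6·π_1 + 1/12·π_2 + 1/6·π_3 + 1/6·π_4 + 1/6·π_5
  π_3 = 1/6·π_0 + 1/6·π_1 + 1/6·π_2 + 1/12·π_3 + 1/12·π_4 + 1/6·π_5
  π_4 = 1/4·π_0 + 1/12·π_1 + 1/3·π_2 + 1/6·π_3 + 1/6·π_4 + 1/12·π_5
  normalize: π_0 + π_1 + π_2 + π_3 + π_4 + π_5 = 1
Solving the linear system gives exactly π = [267/1219, 2311/14628, 167/1219, 89/636, 115/636, 2417/14628].

π = [0.2190, 0.1580, 0.1370, 0.1399, 0.1808, 0.1652]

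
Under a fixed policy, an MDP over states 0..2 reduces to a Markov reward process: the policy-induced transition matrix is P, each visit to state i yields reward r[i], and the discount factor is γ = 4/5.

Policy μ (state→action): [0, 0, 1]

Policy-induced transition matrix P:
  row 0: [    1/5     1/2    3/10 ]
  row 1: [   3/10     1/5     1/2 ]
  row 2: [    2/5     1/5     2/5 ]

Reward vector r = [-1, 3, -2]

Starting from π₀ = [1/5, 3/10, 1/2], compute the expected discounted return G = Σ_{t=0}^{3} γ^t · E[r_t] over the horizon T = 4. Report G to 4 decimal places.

G = -0.8396

t=0: π = [0.2000, 0.3000, 0.5000], E[r] = -0.3000, γ^t·E[r] = -0.300000, running G = -0.300000
t=1: π = [0.3300, 0.2600, 0.4100], E[r] = -0.3700, γ^t·E[r] = -0.296000, running G = -0.596000
t=2: π = [0.3080, 0.2990, 0.3930], E[r] = -0.1970, γ^t·E[r] = -0.126080, running G = -0.722080
t=3: π = [0.3085, 0.2924, 0.3991], E[r] = -0.2295, γ^t·E[r] = -0.117504, running G = -0.839584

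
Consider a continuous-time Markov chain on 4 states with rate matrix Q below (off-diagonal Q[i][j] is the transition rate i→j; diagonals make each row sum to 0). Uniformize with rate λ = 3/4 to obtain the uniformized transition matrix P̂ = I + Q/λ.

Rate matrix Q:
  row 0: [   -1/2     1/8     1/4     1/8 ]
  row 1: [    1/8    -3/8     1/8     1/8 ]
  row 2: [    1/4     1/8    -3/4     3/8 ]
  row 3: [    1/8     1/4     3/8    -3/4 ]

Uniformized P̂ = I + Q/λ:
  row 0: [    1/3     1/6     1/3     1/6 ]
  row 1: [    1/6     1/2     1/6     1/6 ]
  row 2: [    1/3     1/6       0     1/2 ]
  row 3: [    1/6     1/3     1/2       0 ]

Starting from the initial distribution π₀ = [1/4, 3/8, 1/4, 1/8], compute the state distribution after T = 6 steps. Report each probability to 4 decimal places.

π = [0.2475, 0.3030, 0.2395, 0.2101]

t=0: π = [0.2500, 0.3750, 0.2500, 0.1250]
t=1: π = [0.2500, 0.3125, 0.2083, 0.2292]
t=2: π = [0.2431, 0.3090, 0.2500, 0.1979]
t=3: π = [0.2488, 0.3027, 0.2315, 0.2170]
t=4: π = [0.2467, 0.3037, 0.2419, 0.2077]
t=5: π = [0.2481, 0.3025, 0.2367, 0.2127]
t=6: π = [0.2475, 0.3030, 0.2395, 0.2101]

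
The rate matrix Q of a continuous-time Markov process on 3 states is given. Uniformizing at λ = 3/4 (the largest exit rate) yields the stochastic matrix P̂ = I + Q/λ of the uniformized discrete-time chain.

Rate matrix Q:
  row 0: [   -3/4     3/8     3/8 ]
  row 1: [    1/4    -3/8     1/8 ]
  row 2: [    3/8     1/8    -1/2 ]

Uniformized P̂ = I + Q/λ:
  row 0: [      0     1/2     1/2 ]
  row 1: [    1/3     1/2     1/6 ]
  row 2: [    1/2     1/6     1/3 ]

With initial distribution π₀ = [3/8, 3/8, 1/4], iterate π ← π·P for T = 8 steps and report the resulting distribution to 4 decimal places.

π = [0.2896, 0.3947, 0.3157]

t=0: π = [0.3750, 0.3750, 0.2500]
t=1: π = [0.2500, 0.4167, 0.3333]
t=2: π = [0.3056, 0.3889, 0.3056]
t=3: π = [0.2824, 0.3981, 0.3194]
t=4: π = [0.2924, 0.3935, 0.3140]
t=5: π = [0.2882, 0.3953, 0.3165]
t=6: π = [0.2900, 0.3945, 0.3155]
t=7: π = [0.2892, 0.3948, 0.3159]
t=8: π = [0.2896, 0.3947, 0.3157]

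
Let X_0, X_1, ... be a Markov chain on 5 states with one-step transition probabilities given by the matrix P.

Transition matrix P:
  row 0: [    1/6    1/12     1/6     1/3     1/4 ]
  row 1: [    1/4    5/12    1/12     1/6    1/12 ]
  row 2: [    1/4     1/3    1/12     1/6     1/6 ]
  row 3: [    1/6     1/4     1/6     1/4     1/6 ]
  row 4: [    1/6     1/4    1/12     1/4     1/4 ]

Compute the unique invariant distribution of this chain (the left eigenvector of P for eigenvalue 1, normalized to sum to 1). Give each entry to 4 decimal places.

π = [0.1993, 0.2721, 0.1194, 0.2340, 0.1752]

Balance equations π_j = Σ_i π_i·P[i][j]:
  π_0 = 1/6·π_0 + 1/4·π_1 + 1/4·π_2 + 1/6·π_3 + 1/6·π_4
  π_1 = 1/12·π_0 + 5/12·π_1 + 1/3·π_2 + 1/4·π_3 + 1/4·π_4
  π_2 = 1/6·π_0 + 1/12·π_1 + 1/12·π_2 + 1/6·π_3 + 1/12·π_4
  π_3 = 1/3·π_0 + 1/6·π_1 + 1/6·π_2 + 1/4·π_3 + 1/4·π_4
  normalize: π_0 + π_1 + π_2 + π_3 + π_4 = 1
Solving the linear system gives exactly π = [3499/17557, 4777/17557, 2097/17557, 4108/17557, 3076/17557].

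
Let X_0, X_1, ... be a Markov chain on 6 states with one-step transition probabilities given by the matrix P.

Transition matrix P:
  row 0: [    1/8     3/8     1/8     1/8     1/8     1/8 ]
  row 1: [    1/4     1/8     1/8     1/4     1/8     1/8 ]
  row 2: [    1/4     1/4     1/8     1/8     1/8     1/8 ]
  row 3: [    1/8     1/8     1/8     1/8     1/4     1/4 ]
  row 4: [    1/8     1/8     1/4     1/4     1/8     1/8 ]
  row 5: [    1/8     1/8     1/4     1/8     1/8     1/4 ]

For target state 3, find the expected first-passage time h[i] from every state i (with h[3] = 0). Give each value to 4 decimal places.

h = [5.9015, 5.3114, 5.9753, 0.0000, 5.3206, 6.0807]

First-step conditioning: h[3] = 0; for i ≠ 3, h[i] = 1 + Σ_k P[i][k]·h[k].
  h[0] = 1 + 1/8·h[0] + 3/8·h[1] + 1/8·h[2] + 1/8·h[4] + 1/8·h[5]
  h[1] = 1 + 1/4·h[0] + 1/8·h[1] + 1/8·h[2] + 1/8·h[4] + 1/8·h[5]
  h[2] = 1 + 1/4·h[0] + 1/4·h[1] + 1/8·h[2] + 1/8·h[4] + 1/8·h[5]
  h[4] = 1 + 1/8·h[0] + 1/8·h[1] + 1/4·h[2] + 1/8·h[4] + 1/8·h[5]
  h[5] = 1 + 1/8·h[0] + 1/8·h[1] + 1/4·h[2] + 1/8·h[4] + 1/4·h[5]
Solving the 5×5 linear system over states ≠ 3 gives exactly h = [35840/6073, 32256/6073, 36288/6073, 0, 32312/6073, 36928/6073] (h[3] = 0 is the target).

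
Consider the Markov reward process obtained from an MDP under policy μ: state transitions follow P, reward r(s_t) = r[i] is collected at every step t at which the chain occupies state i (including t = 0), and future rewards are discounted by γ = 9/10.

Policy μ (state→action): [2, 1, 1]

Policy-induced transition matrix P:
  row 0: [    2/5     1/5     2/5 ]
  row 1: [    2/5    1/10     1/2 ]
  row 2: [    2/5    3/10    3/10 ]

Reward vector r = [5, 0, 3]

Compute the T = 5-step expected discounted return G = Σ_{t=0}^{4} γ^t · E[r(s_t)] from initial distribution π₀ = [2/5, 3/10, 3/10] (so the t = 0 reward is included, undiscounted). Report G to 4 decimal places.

G = 12.6877

t=0: π = [0.4000, 0.3000, 0.3000], E[r] = 2.9000, γ^t·E[r] = 2.900000, running G = 2.900000
t=1: π = [0.4000, 0.2000, 0.4000], E[r] = 3.2000, γ^t·E[r] = 2.880000, running G = 5.780000
t=2: π = [0.4000, 0.2200, 0.3800], E[r] = 3.1400, γ^t·E[r] = 2.543400, running G = 8.323400
t=3: π = [0.4000, 0.2160, 0.3840], E[r] = 3.1520, γ^t·E[r] = 2.297808, running G = 10.621208
t=4: π = [0.4000, 0.2168, 0.3832], E[r] = 3.1496, γ^t·E[r] = 2.066453, running G = 12.687661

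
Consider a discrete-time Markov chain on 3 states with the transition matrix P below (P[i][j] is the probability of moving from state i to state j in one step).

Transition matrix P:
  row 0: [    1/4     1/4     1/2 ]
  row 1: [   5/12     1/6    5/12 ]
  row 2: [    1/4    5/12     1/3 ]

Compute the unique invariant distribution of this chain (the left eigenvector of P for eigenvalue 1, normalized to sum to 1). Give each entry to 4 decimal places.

Balance equations π_j = Σ_i π_i·P[i][j]:
  π_0 = 1/4·π_0 + 5/12·π_1 + 1/4·π_2
  π_1 = 1/4·π_0 + 1/6·π_1 + 5/12·π_2
  normalize: π_0 + π_1 + π_2 = 1
Solving the linear system gives exactly π = [55/184, 27/92, 75/184].

π = [0.2989, 0.2935, 0.4076]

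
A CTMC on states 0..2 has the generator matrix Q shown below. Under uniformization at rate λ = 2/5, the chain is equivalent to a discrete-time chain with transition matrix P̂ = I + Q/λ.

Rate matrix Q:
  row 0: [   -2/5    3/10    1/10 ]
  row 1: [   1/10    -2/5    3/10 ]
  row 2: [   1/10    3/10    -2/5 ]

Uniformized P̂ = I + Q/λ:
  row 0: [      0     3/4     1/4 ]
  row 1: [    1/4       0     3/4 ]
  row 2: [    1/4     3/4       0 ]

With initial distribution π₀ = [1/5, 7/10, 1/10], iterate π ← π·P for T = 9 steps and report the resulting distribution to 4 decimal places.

t=0: π = [0.2000, 0.7000, 0.1000]
t=1: π = [0.2000, 0.2250, 0.5750]
t=2: π = [0.2000, 0.5813, 0.2188]
t=3: π = [0.2000, 0.3141, 0.4859]
t=4: π = [0.2000, 0.5145, 0.2855]
t=5: π = [0.2000, 0.3642, 0.4358]
t=6: π = [0.2000, 0.4769, 0.3231]
t=7: π = [0.2000, 0.3923, 0.4077]
t=8: π = [0.2000, 0.4557, 0.3443]
t=9: π = [0.2000, 0.4082, 0.3918]

π = [0.2000, 0.4082, 0.3918]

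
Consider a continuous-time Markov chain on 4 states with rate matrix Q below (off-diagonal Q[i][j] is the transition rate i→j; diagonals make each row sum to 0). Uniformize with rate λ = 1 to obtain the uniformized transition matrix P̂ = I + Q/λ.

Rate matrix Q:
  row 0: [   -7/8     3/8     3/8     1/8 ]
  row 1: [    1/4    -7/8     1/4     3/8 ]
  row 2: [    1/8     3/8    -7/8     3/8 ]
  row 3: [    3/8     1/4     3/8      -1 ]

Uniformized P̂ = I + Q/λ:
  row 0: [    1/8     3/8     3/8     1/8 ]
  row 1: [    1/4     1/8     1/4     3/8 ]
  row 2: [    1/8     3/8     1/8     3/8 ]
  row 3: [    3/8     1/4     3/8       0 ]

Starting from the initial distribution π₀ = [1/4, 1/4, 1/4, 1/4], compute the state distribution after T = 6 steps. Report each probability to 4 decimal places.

t=0: π = [0.2500, 0.2500, 0.2500, 0.2500]
t=1: π = [0.2188, 0.2813, 0.2813, 0.2188]
t=2: π = [0.2148, 0.2773, 0.2695, 0.2383]
t=3: π = [0.2192, 0.2759, 0.2729, 0.2319]
t=4: π = [0.2175, 0.2770, 0.2723, 0.2332]
t=5: π = [0.2179, 0.2766, 0.2723, 0.2332]
t=6: π = [0.2179, 0.2767, 0.2724, 0.2331]

π = [0.2179, 0.2767, 0.2724, 0.2331]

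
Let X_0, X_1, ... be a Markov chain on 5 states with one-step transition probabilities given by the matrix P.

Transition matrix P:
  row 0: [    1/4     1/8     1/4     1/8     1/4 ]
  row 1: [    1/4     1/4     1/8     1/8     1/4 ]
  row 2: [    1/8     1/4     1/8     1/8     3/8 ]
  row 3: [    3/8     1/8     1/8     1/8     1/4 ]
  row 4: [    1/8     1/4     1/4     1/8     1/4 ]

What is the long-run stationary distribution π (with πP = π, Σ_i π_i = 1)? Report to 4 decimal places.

Balance equations π_j = Σ_i π_i·P[i][j]:
  π_0 = 1/4·π_0 + 1/4·π_1 + 1/8·π_2 + 3/8·π_3 + 1/8·π_4
  π_1 = 1/8·π_0 + 1/4·π_1 + 1/4·π_2 + 1/8·π_3 + 1/4·π_4
  π_2 = 1/4·π_0 + 1/8·π_1 + 1/8·π_2 + 1/8·π_3 + 1/4·π_4
  π_3 = 1/8·π_0 + 1/8·π_1 + 1/8·π_2 + 1/8·π_3 + 1/8·π_4
  normalize: π_0 + π_1 + π_2 + π_3 + π_4 = 1
Solving the linear system gives exactly π = [5/24, 5/24, 5/27, 1/8, 59/216].

π = [0.2083, 0.2083, 0.1852, 0.1250, 0.2731]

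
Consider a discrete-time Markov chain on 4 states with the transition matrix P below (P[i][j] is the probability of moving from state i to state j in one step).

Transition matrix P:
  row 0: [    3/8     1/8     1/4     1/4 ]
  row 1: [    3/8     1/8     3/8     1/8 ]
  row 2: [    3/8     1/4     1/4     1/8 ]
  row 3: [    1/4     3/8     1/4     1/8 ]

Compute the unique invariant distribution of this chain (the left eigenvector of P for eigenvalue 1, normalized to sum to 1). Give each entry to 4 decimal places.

Balance equations π_j = Σ_i π_i·P[i][j]:
  π_0 = 3/8·π_0 + 3/8·π_1 + 3/8·π_2 + 1/4·π_3
  π_1 = 1/8·π_0 + 1/8·π_1 + 1/4·π_2 + 3/8·π_3
  π_2 = 1/4·π_0 + 3/8·π_1 + 1/4·π_2 + 1/4·π_3
  normalize: π_0 + π_1 + π_2 + π_3 = 1
Solving the linear system gives exactly π = [23/65, 118/585, 161/585, 11/65].

π = [0.3538, 0.2017, 0.2752, 0.1692]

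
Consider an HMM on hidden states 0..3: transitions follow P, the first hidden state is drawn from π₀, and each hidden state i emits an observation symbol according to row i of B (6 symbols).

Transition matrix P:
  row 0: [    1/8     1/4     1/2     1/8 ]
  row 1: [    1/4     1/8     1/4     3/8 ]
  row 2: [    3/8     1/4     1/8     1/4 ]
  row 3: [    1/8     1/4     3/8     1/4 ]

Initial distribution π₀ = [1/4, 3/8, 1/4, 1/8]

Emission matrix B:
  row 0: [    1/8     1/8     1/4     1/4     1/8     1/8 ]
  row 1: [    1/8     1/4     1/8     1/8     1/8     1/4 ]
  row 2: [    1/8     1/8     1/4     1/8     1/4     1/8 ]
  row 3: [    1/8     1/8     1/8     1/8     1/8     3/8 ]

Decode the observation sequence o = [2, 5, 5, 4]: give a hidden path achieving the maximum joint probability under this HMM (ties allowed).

t=0: δ = [6.250e-02, 4.688e-02, 6.250e-02, 1.562e-02]  (obs o_0=2)
t=1: δ = [2.930e-03, 3.906e-03, 3.906e-03, 6.592e-03]  ψ = [2, 0, 0, 1]  (obs o_1=5)
t=2: δ = [1.831e-04, 4.120e-04, 3.090e-04, 6.180e-04]  ψ = [2, 3, 3, 3]  (obs o_2=5)
t=3: δ = [1.448e-05, 1.931e-05, 5.794e-05, 1.931e-05]  ψ = [2, 3, 3, 1]  (obs o_3=4)
backtrack: best end state = 2; path = [1, 3, 3, 2]

path = [1, 3, 3, 2]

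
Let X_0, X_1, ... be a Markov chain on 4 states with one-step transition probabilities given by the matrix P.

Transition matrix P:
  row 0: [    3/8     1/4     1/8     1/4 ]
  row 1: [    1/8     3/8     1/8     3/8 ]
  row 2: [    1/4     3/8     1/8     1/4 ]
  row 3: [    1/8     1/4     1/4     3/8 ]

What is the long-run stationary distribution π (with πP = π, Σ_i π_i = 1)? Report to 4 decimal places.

Balance equations π_j = Σ_i π_i·P[i][j]:
  π_0 = 3/8·π_0 + 1/8·π_1 + 1/4·π_2 + 1/8·π_3
  π_1 = 1/4·π_0 + 3/8·π_1 + 3/8·π_2 + 1/4·π_3
  π_2 = 1/8·π_0 + 1/8·π_1 + 1/8·π_2 + 1/4·π_3
  normalize: π_0 + π_1 + π_2 + π_3 = 1
Solving the linear system gives exactly π = [76/391, 121/391, 65/391, 129/391].

π = [0.1944, 0.3095, 0.1662, 0.3299]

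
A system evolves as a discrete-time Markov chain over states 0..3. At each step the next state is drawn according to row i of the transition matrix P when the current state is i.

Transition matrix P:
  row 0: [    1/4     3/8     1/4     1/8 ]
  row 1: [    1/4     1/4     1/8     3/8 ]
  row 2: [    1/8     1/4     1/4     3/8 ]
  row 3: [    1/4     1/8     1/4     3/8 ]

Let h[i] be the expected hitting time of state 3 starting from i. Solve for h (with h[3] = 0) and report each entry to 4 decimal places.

First-step conditioning: h[3] = 0; for i ≠ 3, h[i] = 1 + Σ_k P[i][k]·h[k].
  h[0] = 1 + 1/4·h[0] + 3/8·h[1] + 1/4·h[2]
  h[1] = 1 + 1/4·h[0] + 1/4·h[1] + 1/8·h[2]
  h[2] = 1 + 1/8·h[0] + 1/4·h[1] + 1/4·h[2]
Solving the 3×3 linear system over states ≠ 3 gives exactly h = [568/145, 456/145, 88/29, 0] (h[3] = 0 is the target).

h = [3.9172, 3.1448, 3.0345, 0.0000]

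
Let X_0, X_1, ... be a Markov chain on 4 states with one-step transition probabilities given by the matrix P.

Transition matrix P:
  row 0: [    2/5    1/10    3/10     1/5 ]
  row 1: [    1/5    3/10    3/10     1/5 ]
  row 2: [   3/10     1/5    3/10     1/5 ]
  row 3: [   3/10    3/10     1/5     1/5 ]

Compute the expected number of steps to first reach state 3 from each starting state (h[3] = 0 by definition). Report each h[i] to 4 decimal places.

h = [5.0000, 5.0000, 5.0000, 0.0000]

First-step conditioning: h[3] = 0; for i ≠ 3, h[i] = 1 + Σ_k P[i][k]·h[k].
  h[0] = 1 + 2/5·h[0] + 1/10·h[1] + 3/10·h[2]
  h[1] = 1 + 1/5·h[0] + 3/10·h[1] + 3/10·h[2]
  h[2] = 1 + 3/10·h[0] + 1/5·h[1] + 3/10·h[2]
Solving the 3×3 linear system over states ≠ 3 gives exactly h = [5, 5, 5, 0] (h[3] = 0 is the target).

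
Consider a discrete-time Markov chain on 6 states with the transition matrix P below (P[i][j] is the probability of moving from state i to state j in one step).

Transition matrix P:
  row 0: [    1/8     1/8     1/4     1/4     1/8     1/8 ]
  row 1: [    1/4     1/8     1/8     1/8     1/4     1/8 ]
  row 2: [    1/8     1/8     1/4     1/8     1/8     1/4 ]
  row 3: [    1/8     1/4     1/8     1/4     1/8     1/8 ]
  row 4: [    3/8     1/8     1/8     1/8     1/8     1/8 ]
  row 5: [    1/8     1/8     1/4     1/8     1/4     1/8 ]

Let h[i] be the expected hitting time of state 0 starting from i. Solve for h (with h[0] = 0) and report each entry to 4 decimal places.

h = [0.0000, 4.6077, 5.4362, 5.3391, 4.0957, 5.2872]

First-step conditioning: h[0] = 0; for i ≠ 0, h[i] = 1 + Σ_k P[i][k]·h[k].
  h[1] = 1 + 1/8·h[1] + 1/8·h[2] + 1/8·h[3] + 1/4·h[4] + 1/8·h[5]
  h[2] = 1 + 1/8·h[1] + 1/4·h[2] + 1/8·h[3] + 1/8·h[4] + 1/4·h[5]
  h[3] = 1 + 1/4·h[1] + 1/8·h[2] + 1/4·h[3] + 1/8·h[4] + 1/8·h[5]
  h[4] = 1 + 1/8·h[1] + 1/8·h[2] + 1/8·h[3] + 1/8·h[4] + 1/8·h[5]
  h[5] = 1 + 1/8·h[1] + 1/4·h[2] + 1/8·h[3] + 1/4·h[4] + 1/8·h[5]
Solving the 5×5 linear system over states ≠ 0 gives exactly h = [0, 3465/752, 511/94, 4015/752, 385/94, 497/94] (h[0] = 0 is the target).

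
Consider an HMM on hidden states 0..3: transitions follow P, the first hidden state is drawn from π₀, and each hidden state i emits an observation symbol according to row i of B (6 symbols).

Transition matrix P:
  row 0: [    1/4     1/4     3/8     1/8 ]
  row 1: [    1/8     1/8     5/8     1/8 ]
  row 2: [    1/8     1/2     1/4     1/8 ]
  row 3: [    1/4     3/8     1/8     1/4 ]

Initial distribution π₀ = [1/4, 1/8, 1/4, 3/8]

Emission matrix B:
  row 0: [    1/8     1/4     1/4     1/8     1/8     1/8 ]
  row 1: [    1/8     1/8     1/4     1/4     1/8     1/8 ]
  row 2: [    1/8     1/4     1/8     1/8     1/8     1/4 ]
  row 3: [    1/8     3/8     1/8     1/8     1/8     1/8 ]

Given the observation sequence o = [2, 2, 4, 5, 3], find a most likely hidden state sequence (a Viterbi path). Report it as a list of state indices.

path = [0, 2, 1, 2, 1]

t=0: δ = [6.250e-02, 3.125e-02, 3.125e-02, 4.688e-02]  (obs o_0=2)
t=1: δ = [3.906e-03, 4.395e-03, 2.930e-03, 1.465e-03]  ψ = [0, 3, 0, 3]  (obs o_1=2)
t=2: δ = [1.221e-04, 1.831e-04, 3.433e-04, 6.866e-05]  ψ = [0, 2, 1, 1]  (obs o_2=4)
t=3: δ = [5.364e-06, 2.146e-05, 2.861e-05, 5.364e-06]  ψ = [2, 2, 1, 2]  (obs o_3=5)
t=4: δ = [4.470e-07, 3.576e-06, 1.676e-06, 4.470e-07]  ψ = [2, 2, 1, 2]  (obs o_4=3)
backtrack: best end state = 1; path = [0, 2, 1, 2, 1]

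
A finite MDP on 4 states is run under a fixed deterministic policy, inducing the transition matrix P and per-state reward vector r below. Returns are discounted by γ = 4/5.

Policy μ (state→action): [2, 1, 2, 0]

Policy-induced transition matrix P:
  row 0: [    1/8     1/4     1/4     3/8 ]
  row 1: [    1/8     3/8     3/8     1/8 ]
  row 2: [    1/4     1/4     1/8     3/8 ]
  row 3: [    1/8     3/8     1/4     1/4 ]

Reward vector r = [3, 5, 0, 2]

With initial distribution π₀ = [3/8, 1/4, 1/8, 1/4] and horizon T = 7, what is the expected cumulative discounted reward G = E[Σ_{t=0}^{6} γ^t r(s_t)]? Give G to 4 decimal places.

t=0: π = [0.3750, 0.2500, 0.1250, 0.2500], E[r] = 2.8750, γ^t·E[r] = 2.875000, running G = 2.875000
t=1: π = [0.1406, 0.3125, 0.2656, 0.2813], E[r] = 2.5469, γ^t·E[r] = 2.037500, running G = 4.912500
t=2: π = [0.1582, 0.3242, 0.2559, 0.2617], E[r] = 2.6191, γ^t·E[r] = 1.676250, running G = 6.588750
t=3: π = [0.1570, 0.3232, 0.2585, 0.2612], E[r] = 2.6096, γ^t·E[r] = 1.336125, running G = 7.924875
t=4: π = [0.1573, 0.3231, 0.2581, 0.2615], E[r] = 2.6103, γ^t·E[r] = 1.069188, running G = 8.994063
t=5: π = [0.1573, 0.3231, 0.2581, 0.2615], E[r] = 2.6102, γ^t·E[r] = 0.855324, running G = 9.849386
t=6: π = [0.1573, 0.3231, 0.2581, 0.2615], E[r] = 2.6103, γ^t·E[r] = 0.684264, running G = 10.533650

G = 10.5336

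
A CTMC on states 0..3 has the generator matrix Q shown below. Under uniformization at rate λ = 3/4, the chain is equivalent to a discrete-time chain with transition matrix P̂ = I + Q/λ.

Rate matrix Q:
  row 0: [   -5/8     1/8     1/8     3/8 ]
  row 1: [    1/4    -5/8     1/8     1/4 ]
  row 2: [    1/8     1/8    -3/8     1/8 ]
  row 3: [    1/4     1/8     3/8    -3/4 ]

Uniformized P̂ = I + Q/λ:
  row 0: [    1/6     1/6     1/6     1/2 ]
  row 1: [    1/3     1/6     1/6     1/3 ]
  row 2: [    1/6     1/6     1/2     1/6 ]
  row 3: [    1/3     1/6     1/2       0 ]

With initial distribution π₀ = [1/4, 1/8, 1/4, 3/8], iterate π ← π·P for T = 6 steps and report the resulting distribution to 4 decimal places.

t=0: π = [0.2500, 0.1250, 0.2500, 0.3750]
t=1: π = [0.2500, 0.1667, 0.3750, 0.2083]
t=2: π = [0.2292, 0.1667, 0.3611, 0.2431]
t=3: π = [0.2350, 0.1667, 0.3681, 0.2303]
t=4: π = [0.2328, 0.1667, 0.3661, 0.2344]
t=5: π = [0.2335, 0.1667, 0.3668, 0.2330]
t=6: π = [0.2333, 0.1667, 0.3666, 0.2334]

π = [0.2333, 0.1667, 0.3666, 0.2334]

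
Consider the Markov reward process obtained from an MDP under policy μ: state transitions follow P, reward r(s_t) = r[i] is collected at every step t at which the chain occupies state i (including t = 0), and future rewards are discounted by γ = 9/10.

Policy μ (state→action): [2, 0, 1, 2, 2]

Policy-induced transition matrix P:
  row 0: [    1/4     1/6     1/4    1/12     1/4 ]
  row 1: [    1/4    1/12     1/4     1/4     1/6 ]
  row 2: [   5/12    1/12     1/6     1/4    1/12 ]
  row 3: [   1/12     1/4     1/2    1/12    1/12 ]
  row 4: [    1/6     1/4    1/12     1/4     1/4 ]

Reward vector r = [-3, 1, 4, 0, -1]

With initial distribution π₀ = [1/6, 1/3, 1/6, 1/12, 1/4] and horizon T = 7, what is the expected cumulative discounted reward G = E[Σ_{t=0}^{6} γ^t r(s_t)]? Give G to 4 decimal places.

G = 1.1890

t=0: π = [0.1667, 0.3333, 0.1667, 0.0833, 0.2500], E[r] = 0.2500, γ^t·E[r] = 0.250000, running G = 0.250000
t=1: π = [0.2431, 0.1528, 0.2153, 0.2083, 0.1806], E[r] = 0.1042, γ^t·E[r] = 0.093750, running G = 0.343750
t=2: π = [0.2361, 0.1684, 0.2541, 0.1748, 0.1667], E[r] = 0.3096, γ^t·E[r] = 0.250781, running G = 0.594531
t=3: π = [0.2493, 0.1599, 0.2447, 0.1815, 0.1645], E[r] = 0.2264, γ^t·E[r] = 0.165059, running G = 0.759590
t=4: π = [0.2468, 0.1618, 0.2476, 0.1782, 0.1656], E[r] = 0.2459, γ^t·E[r] = 0.161359, running G = 0.920949
t=5: π = [0.2478, 0.1612, 0.2463, 0.1792, 0.1656], E[r] = 0.2376, γ^t·E[r] = 0.140311, running G = 1.061260
t=6: π = [0.2474, 0.1614, 0.2467, 0.1788, 0.1657], E[r] = 0.2403, γ^t·E[r] = 0.127696, running G = 1.188955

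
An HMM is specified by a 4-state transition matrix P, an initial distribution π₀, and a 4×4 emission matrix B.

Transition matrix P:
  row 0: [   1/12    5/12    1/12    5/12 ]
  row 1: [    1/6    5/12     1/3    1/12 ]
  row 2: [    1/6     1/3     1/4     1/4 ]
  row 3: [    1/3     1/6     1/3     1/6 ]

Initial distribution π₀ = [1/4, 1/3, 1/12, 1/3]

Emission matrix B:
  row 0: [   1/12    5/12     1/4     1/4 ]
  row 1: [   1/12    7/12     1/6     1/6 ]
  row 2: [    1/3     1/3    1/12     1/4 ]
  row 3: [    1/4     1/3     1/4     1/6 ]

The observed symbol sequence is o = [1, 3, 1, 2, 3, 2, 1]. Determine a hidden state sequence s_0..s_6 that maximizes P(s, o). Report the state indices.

path = [1, 1, 1, 1, 1, 1, 1]

t=0: δ = [1.042e-01, 1.944e-01, 2.778e-02, 1.111e-01]  (obs o_0=1)
t=1: δ = [9.259e-03, 1.350e-02, 1.620e-02, 7.234e-03]  ψ = [3, 1, 1, 0]  (obs o_1=3)
t=2: δ = [1.125e-03, 3.282e-03, 1.500e-03, 1.350e-03]  ψ = [2, 1, 1, 2]  (obs o_2=1)
t=3: δ = [1.368e-04, 2.279e-04, 9.117e-05, 1.172e-04]  ψ = [1, 1, 1, 0]  (obs o_3=2)
t=4: δ = [9.768e-06, 1.583e-05, 1.899e-05, 9.497e-06]  ψ = [3, 1, 1, 0]  (obs o_4=3)
t=5: δ = [7.914e-07, 1.099e-06, 4.397e-07, 1.187e-06]  ψ = [2, 1, 1, 2]  (obs o_5=2)
t=6: δ = [1.649e-07, 2.672e-07, 1.319e-07, 1.099e-07]  ψ = [3, 1, 3, 0]  (obs o_6=1)
backtrack: best end state = 1; path = [1, 1, 1, 1, 1, 1, 1]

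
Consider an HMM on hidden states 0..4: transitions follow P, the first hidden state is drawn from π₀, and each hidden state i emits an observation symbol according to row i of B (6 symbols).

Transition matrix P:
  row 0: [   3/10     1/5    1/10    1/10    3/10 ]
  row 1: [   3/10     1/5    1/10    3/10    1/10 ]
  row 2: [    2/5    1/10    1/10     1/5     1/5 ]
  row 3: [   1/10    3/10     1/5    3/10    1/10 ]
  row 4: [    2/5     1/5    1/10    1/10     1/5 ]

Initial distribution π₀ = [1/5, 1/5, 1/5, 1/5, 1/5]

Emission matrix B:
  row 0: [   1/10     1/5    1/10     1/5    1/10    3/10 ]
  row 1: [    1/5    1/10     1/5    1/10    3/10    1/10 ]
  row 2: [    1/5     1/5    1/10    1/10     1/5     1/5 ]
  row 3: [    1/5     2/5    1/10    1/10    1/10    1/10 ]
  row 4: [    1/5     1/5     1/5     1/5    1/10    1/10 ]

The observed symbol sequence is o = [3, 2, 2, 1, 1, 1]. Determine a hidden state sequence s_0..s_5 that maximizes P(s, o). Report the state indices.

t=0: δ = [4.000e-02, 2.000e-02, 2.000e-02, 2.000e-02, 4.000e-02]  (obs o_0=3)
t=1: δ = [1.600e-03, 1.600e-03, 4.000e-04, 6.000e-04, 2.400e-03]  ψ = [4, 0, 0, 1, 0]  (obs o_1=2)
t=2: δ = [9.600e-05, 9.600e-05, 2.400e-05, 4.800e-05, 9.600e-05]  ψ = [4, 4, 4, 1, 0]  (obs o_2=2)
t=3: δ = [7.680e-06, 1.920e-06, 1.920e-06, 1.152e-05, 5.760e-06]  ψ = [4, 0, 0, 1, 0]  (obs o_3=1)
t=4: δ = [4.608e-07, 3.456e-07, 4.608e-07, 1.382e-06, 4.608e-07]  ψ = [0, 3, 3, 3, 0]  (obs o_4=1)
t=5: δ = [3.686e-08, 4.147e-08, 5.530e-08, 1.659e-07, 2.765e-08]  ψ = [2, 3, 3, 3, 0]  (obs o_5=1)
backtrack: best end state = 3; path = [0, 4, 1, 3, 3, 3]

path = [0, 4, 1, 3, 3, 3]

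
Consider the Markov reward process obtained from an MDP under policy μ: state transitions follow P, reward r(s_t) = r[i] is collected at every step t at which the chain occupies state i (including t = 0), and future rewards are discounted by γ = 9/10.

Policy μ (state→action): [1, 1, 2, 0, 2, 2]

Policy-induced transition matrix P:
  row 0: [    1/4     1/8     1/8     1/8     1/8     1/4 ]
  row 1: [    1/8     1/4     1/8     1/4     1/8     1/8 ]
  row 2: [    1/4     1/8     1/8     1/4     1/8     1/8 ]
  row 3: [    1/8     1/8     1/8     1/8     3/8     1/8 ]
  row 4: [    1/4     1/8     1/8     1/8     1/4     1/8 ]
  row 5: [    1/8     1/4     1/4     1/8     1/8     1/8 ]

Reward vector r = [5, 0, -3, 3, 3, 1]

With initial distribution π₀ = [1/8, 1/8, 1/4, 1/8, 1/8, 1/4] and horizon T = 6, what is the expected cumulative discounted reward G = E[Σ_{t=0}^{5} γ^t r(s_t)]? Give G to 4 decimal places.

G = 7.1732

t=0: π = [0.1250, 0.1250, 0.2500, 0.1250, 0.1250, 0.2500], E[r] = 0.8750, γ^t·E[r] = 0.875000, running G = 0.875000
t=1: π = [0.1875, 0.1719, 0.1563, 0.1719, 0.1719, 0.1406], E[r] = 1.6406, γ^t·E[r] = 1.476563, running G = 2.351563
t=2: π = [0.1895, 0.1641, 0.1426, 0.1660, 0.1895, 0.1484], E[r] = 1.7344, γ^t·E[r] = 1.404844, running G = 3.756406
t=3: π = [0.1902, 0.1641, 0.1436, 0.1633, 0.1902, 0.1487], E[r] = 1.7295, γ^t·E[r] = 1.260800, running G = 5.017206
t=4: π = [0.1905, 0.1641, 0.1436, 0.1635, 0.1896, 0.1488], E[r] = 1.7296, γ^t·E[r] = 1.134820, running G = 6.152026
t=5: π = [0.1905, 0.1641, 0.1436, 0.1635, 0.1896, 0.1488], E[r] = 1.7294, γ^t·E[r] = 1.021189, running G = 7.173215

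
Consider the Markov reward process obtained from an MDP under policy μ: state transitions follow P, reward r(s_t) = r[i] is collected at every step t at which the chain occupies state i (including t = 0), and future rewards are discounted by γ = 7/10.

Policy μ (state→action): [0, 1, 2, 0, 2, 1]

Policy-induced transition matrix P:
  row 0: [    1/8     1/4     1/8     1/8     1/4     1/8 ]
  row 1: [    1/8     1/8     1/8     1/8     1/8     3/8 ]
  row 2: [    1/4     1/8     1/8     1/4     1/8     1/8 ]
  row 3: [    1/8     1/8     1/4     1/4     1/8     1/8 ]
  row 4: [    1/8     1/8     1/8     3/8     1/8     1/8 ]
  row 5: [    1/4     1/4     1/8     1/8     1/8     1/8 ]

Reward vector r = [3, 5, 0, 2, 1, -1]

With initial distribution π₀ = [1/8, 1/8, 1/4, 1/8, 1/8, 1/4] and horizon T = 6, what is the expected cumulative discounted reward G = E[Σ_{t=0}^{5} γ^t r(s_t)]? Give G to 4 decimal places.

G = 4.5227

t=0: π = [0.1250, 0.1250, 0.2500, 0.1250, 0.1250, 0.2500], E[r] = 1.1250, γ^t·E[r] = 1.125000, running G = 1.125000
t=1: π = [0.1875, 0.1719, 0.1406, 0.2031, 0.1406, 0.1563], E[r] = 1.8125, γ^t·E[r] = 1.268750, running G = 2.393750
t=2: π = [0.1621, 0.1680, 0.1504, 0.2031, 0.1484, 0.1680], E[r] = 1.7129, γ^t·E[r] = 0.839316, running G = 3.233066
t=3: π = [0.1648, 0.1663, 0.1504, 0.2063, 0.1453, 0.1670], E[r] = 1.7166, γ^t·E[r] = 0.588778, running G = 3.821844
t=4: π = [0.1647, 0.1665, 0.1508, 0.2059, 0.1456, 0.1666], E[r] = 1.7172, γ^t·E[r] = 0.412306, running G = 4.234150
t=5: π = [0.1647, 0.1664, 0.1507, 0.2060, 0.1456, 0.1666], E[r] = 1.7170, γ^t·E[r] = 0.288571, running G = 4.522720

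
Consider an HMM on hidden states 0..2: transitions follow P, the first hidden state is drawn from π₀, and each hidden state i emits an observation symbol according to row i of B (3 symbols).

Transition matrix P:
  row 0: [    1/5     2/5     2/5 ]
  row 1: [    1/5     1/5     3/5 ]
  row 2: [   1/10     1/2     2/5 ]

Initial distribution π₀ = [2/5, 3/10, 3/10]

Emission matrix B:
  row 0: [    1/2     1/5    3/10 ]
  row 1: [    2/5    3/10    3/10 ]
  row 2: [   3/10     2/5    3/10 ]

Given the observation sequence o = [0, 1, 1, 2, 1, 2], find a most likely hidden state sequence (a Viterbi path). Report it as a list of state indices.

path = [0, 1, 2, 1, 2, 1]

t=0: δ = [2.000e-01, 1.200e-01, 9.000e-02]  (obs o_0=0)
t=1: δ = [8.000e-03, 2.400e-02, 3.200e-02]  ψ = [0, 0, 0]  (obs o_1=1)
t=2: δ = [9.600e-04, 4.800e-03, 5.760e-03]  ψ = [1, 2, 1]  (obs o_2=1)
t=3: δ = [2.880e-04, 8.640e-04, 8.640e-04]  ψ = [1, 2, 1]  (obs o_3=2)
t=4: δ = [3.456e-05, 1.296e-04, 2.074e-04]  ψ = [1, 2, 1]  (obs o_4=1)
t=5: δ = [7.776e-06, 3.110e-05, 2.488e-05]  ψ = [1, 2, 2]  (obs o_5=2)
backtrack: best end state = 1; path = [0, 1, 2, 1, 2, 1]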